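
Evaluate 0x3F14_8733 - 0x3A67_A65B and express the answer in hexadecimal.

Subtract column by column in base 16:
  3-B → 8 (borrow)
  3-5-1 → D (borrow)
  7-6-1 → 0
  8-A → E (borrow)
  4-7-1 → C (borrow)
  1-6-1 → A (borrow)
  F-A-1 → 4
  3-3 → 0

0x4ACE0D8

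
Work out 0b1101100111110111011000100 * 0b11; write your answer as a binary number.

0b101000110111100110001001100

Multiply each base-2 digit by 3, carrying:
  0×3 = 0 → write 0
  0×3 = 0 → write 0
  1×3 = 3 → write 1 carry 1
  0×3+1 = 1 → write 1
  0×3 = 0 → write 0
  0×3 = 0 → write 0
  1×3 = 3 → write 1 carry 1
  1×3+1 = 4 → write 0 carry 2
  0×3+2 = 2 → write 0 carry 1
  1×3+1 = 4 → write 0 carry 2
  1×3+2 = 5 → write 1 carry 2
  1×3+2 = 5 → write 1 carry 2
  0×3+2 = 2 → write 0 carry 1
  1×3+1 = 4 → write 0 carry 2
  1×3+2 = 5 → write 1 carry 2
  1×3+2 = 5 → write 1 carry 2
  1×3+2 = 5 → write 1 carry 2
  1×3+2 = 5 → write 1 carry 2
  0×3+2 = 2 → write 0 carry 1
  0×3+1 = 1 → write 1
  1×3 = 3 → write 1 carry 1
  1×3+1 = 4 → write 0 carry 2
  0×3+2 = 2 → write 0 carry 1
  1×3+1 = 4 → write 0 carry 2
  1×3+2 = 5 → write 1 carry 2
  remaining carry: 10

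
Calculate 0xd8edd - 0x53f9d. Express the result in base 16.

0x84f40

Subtract column by column in base 16:
  d-d → 0
  d-9 → 4
  e-f → f (borrow)
  8-3-1 → 4
  d-5 → 8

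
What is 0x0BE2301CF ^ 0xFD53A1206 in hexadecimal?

XOR each hex digit independently (no carries):
  0^F=F, B^D=6, E^5=B, 2^3=1, 3^A=9, 0^1=1, 1^2=3, C^0=C, F^6=9

0xF6B1913C9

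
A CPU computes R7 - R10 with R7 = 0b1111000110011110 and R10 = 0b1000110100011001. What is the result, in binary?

Subtract column by column in base 2:
  0-1 → 1 (borrow)
  1-0-1 → 0
  1-0 → 1
  1-1 → 0
  1-1 → 0
  0-0 → 0
  0-0 → 0
  1-0 → 1
  1-1 → 0
  0-0 → 0
  0-1 → 1 (borrow)
  0-1-1 → 0 (borrow)
  1-0-1 → 0
  1-0 → 1
  1-0 → 1
  1-1 → 0

0b110010010000101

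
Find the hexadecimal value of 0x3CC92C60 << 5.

5 bits is not a whole number of base-16 digits; in binary: 111100110010010010110001100000 << 5 = 11110011001001001011000110000000000.

0x799258C00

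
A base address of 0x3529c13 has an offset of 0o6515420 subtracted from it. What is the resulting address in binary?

0b11001110000000000100000011

0x3529c13 = 0b11010100101001110000010011 in binary.
0o6515420 = 0b110101001101100010000 in binary.
Subtract column by column in base 2:
  1-0 → 1
  1-0 → 1
  0-0 → 0
  0-0 → 0
  1-1 → 0
  0-0 → 0
  0-0 → 0
  0-0 → 0
  0-1 → 1 (borrow)
  0-1-1 → 0 (borrow)
  1-0-1 → 0
  1-1 → 0
  1-1 → 0
  0-0 → 0
  0-0 → 0
  1-1 → 0
  0-0 → 0
  1-1 → 0
  0-0 → 0
  0-1 → 1 (borrow)
  1-1-1 → 1 (borrow)
  0-0-1 → 1 (borrow)
  1-0-1 → 0
  0-0 → 0
  1-0 → 1
  1-0 → 1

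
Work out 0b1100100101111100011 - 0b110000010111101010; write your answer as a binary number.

0b110100010111111001

Subtract column by column in base 2:
  1-0 → 1
  1-1 → 0
  0-0 → 0
  0-1 → 1 (borrow)
  0-0-1 → 1 (borrow)
  1-1-1 → 1 (borrow)
  1-1-1 → 1 (borrow)
  1-1-1 → 1 (borrow)
  1-1-1 → 1 (borrow)
  1-0-1 → 0
  0-1 → 1 (borrow)
  1-0-1 → 0
  0-0 → 0
  0-0 → 0
  1-0 → 1
  0-0 → 0
  0-1 → 1 (borrow)
  1-1-1 → 1 (borrow)
  1-0-1 → 0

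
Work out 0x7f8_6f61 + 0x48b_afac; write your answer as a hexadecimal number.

Add column by column in base 16, right to left:
  1+c = d
  6+a = 0 carry 1
  f+f+1 = f carry 1
  6+a+1 = 1 carry 1
  8+b+1 = 4 carry 1
  f+8+1 = 8 carry 1
  7+4+1 = c

0xc841f0d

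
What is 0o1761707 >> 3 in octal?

Shifting right by 3 bits = 1 oct digit: drop the last 1.

0o176170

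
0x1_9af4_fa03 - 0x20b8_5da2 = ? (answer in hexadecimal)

Subtract column by column in base 16:
  3-2 → 1
  0-a → 6 (borrow)
  a-d-1 → c (borrow)
  f-5-1 → 9
  4-8 → c (borrow)
  f-b-1 → 3
  a-0 → a
  9-2 → 7
  1-0 → 1

0x17a3c9c61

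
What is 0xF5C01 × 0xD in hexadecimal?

0xC7AC0D

Multiply each base-16 digit by 13, carrying:
  1×13 = 13 → write D
  0×13 = 0 → write 0
  C×13 = 156 → write C carry 9
  5×13+9 = 74 → write A carry 4
  F×13+4 = 199 → write 7 carry 12
  remaining carry: C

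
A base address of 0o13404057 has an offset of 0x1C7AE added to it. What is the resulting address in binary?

0o13404057 = 0b1011100000100000101111 in binary.
0x1C7AE = 0b11100011110101110 in binary.
Add column by column in base 2, right to left:
  1+0 = 1
  1+1 = 0 carry 1
  1+1+1 = 1 carry 1
  1+1+1 = 1 carry 1
  0+0+1 = 1
  1+1 = 0 carry 1
  0+0+1 = 1
  0+1 = 1
  0+1 = 1
  0+1 = 1
  0+1 = 1
  1+0 = 1
  0+0 = 0
  0+0 = 0
  0+1 = 1
  0+1 = 1
  0+1 = 1
  1+0 = 1
  1+0 = 1
  1+0 = 1
  0+0 = 0
  1+0 = 1

0b1011111100111111011101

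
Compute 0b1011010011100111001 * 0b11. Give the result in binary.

Multiply each base-2 digit by 3, carrying:
  1×3 = 3 → write 1 carry 1
  0×3+1 = 1 → write 1
  0×3 = 0 → write 0
  1×3 = 3 → write 1 carry 1
  1×3+1 = 4 → write 0 carry 2
  1×3+2 = 5 → write 1 carry 2
  0×3+2 = 2 → write 0 carry 1
  0×3+1 = 1 → write 1
  1×3 = 3 → write 1 carry 1
  1×3+1 = 4 → write 0 carry 2
  1×3+2 = 5 → write 1 carry 2
  0×3+2 = 2 → write 0 carry 1
  0×3+1 = 1 → write 1
  1×3 = 3 → write 1 carry 1
  0×3+1 = 1 → write 1
  1×3 = 3 → write 1 carry 1
  1×3+1 = 4 → write 0 carry 2
  0×3+2 = 2 → write 0 carry 1
  1×3+1 = 4 → write 0 carry 2
  remaining carry: 10

0b100001111010110101011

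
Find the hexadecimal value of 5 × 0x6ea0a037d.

0x2292321171

Multiply each base-16 digit by 5, carrying:
  d×5 = 65 → write 1 carry 4
  7×5+4 = 39 → write 7 carry 2
  3×5+2 = 17 → write 1 carry 1
  0×5+1 = 1 → write 1
  a×5 = 50 → write 2 carry 3
  0×5+3 = 3 → write 3
  a×5 = 50 → write 2 carry 3
  e×5+3 = 73 → write 9 carry 4
  6×5+4 = 34 → write 2 carry 2
  remaining carry: 2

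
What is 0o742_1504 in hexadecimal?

0x1E2344

Each octal digit is 3 bits: 7=111 4=100 2=010 1=001 5=101 0=000 4=100.
Group the bits into nibbles: 0001 1110 0010 0011 0100 0100 → 1E2344.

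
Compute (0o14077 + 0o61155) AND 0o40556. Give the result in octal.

0o40054

Add column by column in base 8, right to left:
  7+5 = 4 carry 1
  7+5+1 = 5 carry 1
  0+1+1 = 2
  4+1 = 5
  1+6 = 7
Sum = 0o75254; now AND with 0o40556:
  7&4=4, 5&0=0, 2&5=0, 5&5=5, 4&6=4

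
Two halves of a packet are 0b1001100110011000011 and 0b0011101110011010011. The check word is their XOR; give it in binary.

XOR bit by bit (1 where the bits differ):
  1001100110011000011
^ 0011101110011010011
= 1010001000000010000

0b1010001000000010000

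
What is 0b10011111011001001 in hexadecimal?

0x13ec9

Group the bits into nibbles: 0001 0011 1110 1100 1001 → 13ec9.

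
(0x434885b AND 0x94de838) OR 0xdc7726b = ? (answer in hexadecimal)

0xdc7fa7b

0x434885b AND 0x94de838 = 0x0048818.
Then OR with 0xdc7726b.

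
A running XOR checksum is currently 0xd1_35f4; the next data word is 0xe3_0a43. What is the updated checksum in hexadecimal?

0x323fb7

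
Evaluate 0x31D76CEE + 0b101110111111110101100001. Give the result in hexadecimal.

0x32936A4F

0b101110111111110101100001 = 0xBBFD61 in hexadecimal.
Add column by column in base 16, right to left:
  E+1 = F
  E+6 = 4 carry 1
  C+D+1 = A carry 1
  6+F+1 = 6 carry 1
  7+B+1 = 3 carry 1
  D+B+1 = 9 carry 1
  1+0+1 = 2
  3+0 = 3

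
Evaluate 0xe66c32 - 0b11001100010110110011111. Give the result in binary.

0xe66c32 = 0b111001100110110000110010 in binary.
Subtract column by column in base 2:
  0-1 → 1 (borrow)
  1-1-1 → 1 (borrow)
  0-1-1 → 0 (borrow)
  0-1-1 → 0 (borrow)
  1-1-1 → 1 (borrow)
  1-0-1 → 0
  0-0 → 0
  0-1 → 1 (borrow)
  0-1-1 → 0 (borrow)
  0-0-1 → 1 (borrow)
  1-1-1 → 1 (borrow)
  1-1-1 → 1 (borrow)
  0-0-1 → 1 (borrow)
  1-1-1 → 1 (borrow)
  1-0-1 → 0
  0-0 → 0
  0-0 → 0
  1-1 → 0
  1-1 → 0
  0-0 → 0
  0-0 → 0
  1-1 → 0
  1-1 → 0
  1-0 → 1

0b100000000011111010010011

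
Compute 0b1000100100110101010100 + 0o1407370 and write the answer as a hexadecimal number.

0b1000100100110101010100 = 0x224D54 in hexadecimal.
0o1407370 = 0x60EF8 in hexadecimal.
Add column by column in base 16, right to left:
  4+8 = C
  5+F = 4 carry 1
  D+E+1 = C carry 1
  4+0+1 = 5
  2+6 = 8
  2+0 = 2

0x285C4C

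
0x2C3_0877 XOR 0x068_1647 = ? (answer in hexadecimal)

0x2AB1E30

XOR each hex digit independently (no carries):
  2^0=2, C^6=A, 3^8=B, 0^1=1, 8^6=E, 7^4=3, 7^7=0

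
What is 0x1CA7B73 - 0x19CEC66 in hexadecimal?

Subtract column by column in base 16:
  3-6 → D (borrow)
  7-6-1 → 0
  B-C → F (borrow)
  7-E-1 → 8 (borrow)
  A-C-1 → D (borrow)
  C-9-1 → 2
  1-1 → 0

0x2D8F0D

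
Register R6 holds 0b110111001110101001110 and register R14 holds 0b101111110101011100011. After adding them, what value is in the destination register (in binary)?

0b1100111000100000110001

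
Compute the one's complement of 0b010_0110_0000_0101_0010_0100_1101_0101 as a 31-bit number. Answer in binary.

Invert each bit: 0100110000001010010010011010101 → 1011001111110101101101100101010.

0b1011001111110101101101100101010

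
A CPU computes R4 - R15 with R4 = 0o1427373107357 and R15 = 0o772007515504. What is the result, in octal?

0o435363371653

Subtract column by column in base 8:
  7-4 → 3
  5-0 → 5
  3-5 → 6 (borrow)
  7-5-1 → 1
  0-1 → 7 (borrow)
  1-5-1 → 3 (borrow)
  3-7-1 → 3 (borrow)
  7-0-1 → 6
  3-0 → 3
  7-2 → 5
  2-7 → 3 (borrow)
  4-7-1 → 4 (borrow)
  1-0-1 → 0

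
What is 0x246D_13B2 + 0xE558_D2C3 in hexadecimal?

Add column by column in base 16, right to left:
  2+3 = 5
  B+C = 7 carry 1
  3+2+1 = 6
  1+D = E
  D+8 = 5 carry 1
  6+5+1 = C
  4+5 = 9
  2+E = 0 carry 1
  final carry 1

0x109C5E675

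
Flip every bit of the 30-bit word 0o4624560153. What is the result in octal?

0o3153217624

Each oct digit d becomes 7−d:
  4→3, 6→1, 2→5, 4→3, 5→2, 6→1, 0→7, 1→6, 5→2, 3→4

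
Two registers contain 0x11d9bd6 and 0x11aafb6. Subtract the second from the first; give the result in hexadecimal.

0x2ec20

Subtract column by column in base 16:
  6-6 → 0
  d-b → 2
  b-f → c (borrow)
  9-a-1 → e (borrow)
  d-a-1 → 2
  1-1 → 0
  1-1 → 0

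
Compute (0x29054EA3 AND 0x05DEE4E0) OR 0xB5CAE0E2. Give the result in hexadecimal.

0x29054EA3 AND 0x05DEE4E0 = 0x010444A0.
Then OR with 0xB5CAE0E2.

0xB5CEE4E2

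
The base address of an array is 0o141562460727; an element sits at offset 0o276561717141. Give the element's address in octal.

0o440344400070

Add column by column in base 8, right to left:
  7+1 = 0 carry 1
  2+4+1 = 7
  7+1 = 0 carry 1
  0+7+1 = 0 carry 1
  6+1+1 = 0 carry 1
  4+7+1 = 4 carry 1
  2+1+1 = 4
  6+6 = 4 carry 1
  5+5+1 = 3 carry 1
  1+6+1 = 0 carry 1
  4+7+1 = 4 carry 1
  1+2+1 = 4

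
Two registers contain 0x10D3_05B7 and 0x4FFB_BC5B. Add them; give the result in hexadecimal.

0x60CEC212

Add column by column in base 16, right to left:
  7+B = 2 carry 1
  B+5+1 = 1 carry 1
  5+C+1 = 2 carry 1
  0+B+1 = C
  3+B = E
  D+F = C carry 1
  0+F+1 = 0 carry 1
  1+4+1 = 6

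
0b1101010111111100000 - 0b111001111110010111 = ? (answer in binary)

Subtract column by column in base 2:
  0-1 → 1 (borrow)
  0-1-1 → 0 (borrow)
  0-1-1 → 0 (borrow)
  0-0-1 → 1 (borrow)
  0-1-1 → 0 (borrow)
  1-0-1 → 0
  1-0 → 1
  1-1 → 0
  1-1 → 0
  1-1 → 0
  1-1 → 0
  1-1 → 0
  0-1 → 1 (borrow)
  1-0-1 → 0
  0-0 → 0
  1-1 → 0
  0-1 → 1 (borrow)
  1-1-1 → 1 (borrow)
  1-0-1 → 0

0b110001000001001001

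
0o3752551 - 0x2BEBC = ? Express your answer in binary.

0b11010001011010101101

0o3752551 = 0b11111101010101101001 in binary.
0x2BEBC = 0b101011111010111100 in binary.
Subtract column by column in base 2:
  1-0 → 1
  0-0 → 0
  0-1 → 1 (borrow)
  1-1-1 → 1 (borrow)
  0-1-1 → 0 (borrow)
  1-1-1 → 1 (borrow)
  1-0-1 → 0
  0-1 → 1 (borrow)
  1-0-1 → 0
  0-1 → 1 (borrow)
  1-1-1 → 1 (borrow)
  0-1-1 → 0 (borrow)
  1-1-1 → 1 (borrow)
  0-1-1 → 0 (borrow)
  1-0-1 → 0
  1-1 → 0
  1-0 → 1
  1-1 → 0
  1-0 → 1
  1-0 → 1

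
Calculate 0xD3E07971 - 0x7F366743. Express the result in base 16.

Subtract column by column in base 16:
  1-3 → E (borrow)
  7-4-1 → 2
  9-7 → 2
  7-6 → 1
  0-6 → A (borrow)
  E-3-1 → A
  3-F → 4 (borrow)
  D-7-1 → 5

0x54AA122E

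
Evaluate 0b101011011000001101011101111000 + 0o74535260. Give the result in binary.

0b101100010100111001001000101000

0o74535260 = 0b111100101011101010110000 in binary.
Add column by column in base 2, right to left:
  0+0 = 0
  0+0 = 0
  0+0 = 0
  1+0 = 1
  1+1 = 0 carry 1
  1+1+1 = 1 carry 1
  1+0+1 = 0 carry 1
  0+1+1 = 0 carry 1
  1+0+1 = 0 carry 1
  1+1+1 = 1 carry 1
  1+0+1 = 0 carry 1
  0+1+1 = 0 carry 1
  1+1+1 = 1 carry 1
  0+1+1 = 0 carry 1
  1+0+1 = 0 carry 1
  1+1+1 = 1 carry 1
  0+0+1 = 1
  0+1 = 1
  0+0 = 0
  0+0 = 0
  0+1 = 1
  1+1 = 0 carry 1
  1+1+1 = 1 carry 1
  0+1+1 = 0 carry 1
  1+0+1 = 0 carry 1
  1+0+1 = 0 carry 1
  0+0+1 = 1
  1+0 = 1
  0+0 = 0
  1+0 = 1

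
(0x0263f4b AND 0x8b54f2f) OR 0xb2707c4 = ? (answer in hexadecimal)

0xb270fcf

0x0263f4b AND 0x8b54f2f = 0x0240f0b.
Then OR with 0xb2707c4.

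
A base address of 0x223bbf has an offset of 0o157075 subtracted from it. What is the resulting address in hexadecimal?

0o157075 = 0xde3d in hexadecimal.
Subtract column by column in base 16:
  f-d → 2
  b-3 → 8
  b-e → d (borrow)
  3-d-1 → 5 (borrow)
  2-0-1 → 1
  2-0 → 2

0x215d82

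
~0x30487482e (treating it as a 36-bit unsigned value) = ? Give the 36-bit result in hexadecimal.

Each hex digit d becomes f−d:
  3→c, 0→f, 4→b, 8→7, 7→8, 4→b, 8→7, 2→d, e→1

0xcfb78b7d1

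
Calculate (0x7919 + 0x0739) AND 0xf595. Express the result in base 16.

0x8010

Add column by column in base 16, right to left:
  9+9 = 2 carry 1
  1+3+1 = 5
  9+7 = 0 carry 1
  7+0+1 = 8
Sum = 0x8052; now AND with 0xf595:
  8&f=8, 0&5=0, 5&9=1, 2&5=0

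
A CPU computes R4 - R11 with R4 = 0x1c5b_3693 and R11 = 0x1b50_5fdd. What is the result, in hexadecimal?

0x10ad6b6

Subtract column by column in base 16:
  3-d → 6 (borrow)
  9-d-1 → b (borrow)
  6-f-1 → 6 (borrow)
  3-5-1 → d (borrow)
  b-0-1 → a
  5-5 → 0
  c-b → 1
  1-1 → 0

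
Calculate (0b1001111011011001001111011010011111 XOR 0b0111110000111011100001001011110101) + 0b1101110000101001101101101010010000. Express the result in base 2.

First 0b1001111011011001001111011010011111 XOR 0b0111110000111011100001001011110101 = 0b1110001011100010101110010001101010.
Add column by column in base 2, right to left:
  0+0 = 0
  1+0 = 1
  0+0 = 0
  1+0 = 1
  0+1 = 1
  1+0 = 1
  1+0 = 1
  0+1 = 1
  0+0 = 0
  0+1 = 1
  1+0 = 1
  0+1 = 1
  0+1 = 1
  1+0 = 1
  1+1 = 0 carry 1
  1+1+1 = 1 carry 1
  0+0+1 = 1
  1+1 = 0 carry 1
  0+1+1 = 0 carry 1
  1+0+1 = 0 carry 1
  0+0+1 = 1
  0+1 = 1
  0+0 = 0
  1+1 = 0 carry 1
  1+0+1 = 0 carry 1
  1+0+1 = 0 carry 1
  0+0+1 = 1
  1+0 = 1
  0+1 = 1
  0+1 = 1
  0+1 = 1
  1+0 = 1
  1+1 = 0 carry 1
  1+1+1 = 1 carry 1
  final carry 1

0b11011111100001100011011111011111010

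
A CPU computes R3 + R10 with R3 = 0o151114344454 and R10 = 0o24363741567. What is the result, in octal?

0o175500306243

Add column by column in base 8, right to left:
  4+7 = 3 carry 1
  5+6+1 = 4 carry 1
  4+5+1 = 2 carry 1
  4+1+1 = 6
  4+4 = 0 carry 1
  3+7+1 = 3 carry 1
  4+3+1 = 0 carry 1
  1+6+1 = 0 carry 1
  1+3+1 = 5
  1+4 = 5
  5+2 = 7
  1+0 = 1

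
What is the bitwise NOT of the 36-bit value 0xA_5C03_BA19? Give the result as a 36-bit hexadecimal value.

Each hex digit d becomes F−d:
  A→5, 5→A, C→3, 0→F, 3→C, B→4, A→5, 1→E, 9→6

0x5A3FC45E6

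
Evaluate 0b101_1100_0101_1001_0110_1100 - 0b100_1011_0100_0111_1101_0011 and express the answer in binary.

0b100010001000110011001

Subtract column by column in base 2:
  0-1 → 1 (borrow)
  0-1-1 → 0 (borrow)
  1-0-1 → 0
  1-0 → 1
  0-1 → 1 (borrow)
  1-0-1 → 0
  1-1 → 0
  0-1 → 1 (borrow)
  1-1-1 → 1 (borrow)
  0-1-1 → 0 (borrow)
  0-1-1 → 0 (borrow)
  1-0-1 → 0
  1-0 → 1
  0-0 → 0
  1-1 → 0
  0-0 → 0
  0-1 → 1 (borrow)
  0-1-1 → 0 (borrow)
  1-0-1 → 0
  1-1 → 0
  1-0 → 1
  0-0 → 0
  1-1 → 0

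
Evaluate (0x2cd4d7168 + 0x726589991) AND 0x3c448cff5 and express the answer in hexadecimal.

Add column by column in base 16, right to left:
  8+1 = 9
  6+9 = f
  1+9 = a
  7+9 = 0 carry 1
  d+8+1 = 6 carry 1
  4+5+1 = a
  d+6 = 3 carry 1
  c+2+1 = f
  2+7 = 9
Sum = 0x9f3a60af9; now AND with 0x3c448cff5:
  9&3=1, f&c=c, 3&4=0, a&4=0, 6&8=0, 0&c=0, a&f=a, f&f=f, 9&5=1

0x1c0000af1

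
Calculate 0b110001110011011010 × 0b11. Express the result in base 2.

0b10010101011010001110

Multiply each base-2 digit by 3, carrying:
  0×3 = 0 → write 0
  1×3 = 3 → write 1 carry 1
  0×3+1 = 1 → write 1
  1×3 = 3 → write 1 carry 1
  1×3+1 = 4 → write 0 carry 2
  0×3+2 = 2 → write 0 carry 1
  1×3+1 = 4 → write 0 carry 2
  1×3+2 = 5 → write 1 carry 2
  0×3+2 = 2 → write 0 carry 1
  0×3+1 = 1 → write 1
  1×3 = 3 → write 1 carry 1
  1×3+1 = 4 → write 0 carry 2
  1×3+2 = 5 → write 1 carry 2
  0×3+2 = 2 → write 0 carry 1
  0×3+1 = 1 → write 1
  0×3 = 0 → write 0
  1×3 = 3 → write 1 carry 1
  1×3+1 = 4 → write 0 carry 2
  remaining carry: 10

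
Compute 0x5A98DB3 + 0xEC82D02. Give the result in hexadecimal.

Add column by column in base 16, right to left:
  3+2 = 5
  B+0 = B
  D+D = A carry 1
  8+2+1 = B
  9+8 = 1 carry 1
  A+C+1 = 7 carry 1
  5+E+1 = 4 carry 1
  final carry 1

0x1471BAB5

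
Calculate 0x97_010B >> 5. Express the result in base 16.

0x4B808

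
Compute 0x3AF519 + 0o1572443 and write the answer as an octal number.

0x3AF519 = 0o16572431 in octal.
Add column by column in base 8, right to left:
  1+3 = 4
  3+4 = 7
  4+4 = 0 carry 1
  2+2+1 = 5
  7+7 = 6 carry 1
  5+5+1 = 3 carry 1
  6+1+1 = 0 carry 1
  1+0+1 = 2

0o20365074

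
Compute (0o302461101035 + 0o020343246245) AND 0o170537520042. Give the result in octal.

Add column by column in base 8, right to left:
  5+5 = 2 carry 1
  3+4+1 = 0 carry 1
  0+2+1 = 3
  1+6 = 7
  0+4 = 4
  1+2 = 3
  1+3 = 4
  6+4 = 2 carry 1
  4+3+1 = 0 carry 1
  2+0+1 = 3
  0+2 = 2
  3+0 = 3
Sum = 0o323024347302; now AND with 0o170537520042:
  3&1=1, 2&7=2, 3&0=0, 0&5=0, 2&3=2, 4&7=4, 3&5=1, 4&2=0, 7&0=0, 3&0=0, 0&4=0, 2&2=2

0o120024100002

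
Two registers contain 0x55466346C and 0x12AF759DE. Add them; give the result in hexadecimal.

0x67F5D8E4A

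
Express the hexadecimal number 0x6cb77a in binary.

0b11011001011011101111010

Expand each hex digit to 4 bits: 6=0110 c=1100 b=1011 7=0111 7=0111 a=1010.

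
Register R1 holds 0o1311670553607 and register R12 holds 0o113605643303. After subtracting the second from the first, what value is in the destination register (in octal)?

Subtract column by column in base 8:
  7-3 → 4
  0-0 → 0
  6-3 → 3
  3-3 → 0
  5-4 → 1
  5-6 → 7 (borrow)
  0-5-1 → 2 (borrow)
  7-0-1 → 6
  6-6 → 0
  1-3 → 6 (borrow)
  1-1-1 → 7 (borrow)
  3-1-1 → 1
  1-0 → 1

0o1176062710304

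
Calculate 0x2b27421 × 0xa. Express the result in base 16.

0x1af8894a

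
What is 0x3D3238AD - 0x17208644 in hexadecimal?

Subtract column by column in base 16:
  D-4 → 9
  A-4 → 6
  8-6 → 2
  3-8 → B (borrow)
  2-0-1 → 1
  3-2 → 1
  D-7 → 6
  3-1 → 2

0x2611B269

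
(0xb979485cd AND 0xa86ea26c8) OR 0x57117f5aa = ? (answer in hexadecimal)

0xff797f5ea

0xb979485cd AND 0xa86ea26c8 = 0xa868004c8.
Then OR with 0x57117f5aa.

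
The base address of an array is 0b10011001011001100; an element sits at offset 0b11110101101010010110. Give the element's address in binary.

Add column by column in base 2, right to left:
  0+0 = 0
  0+1 = 1
  1+1 = 0 carry 1
  1+0+1 = 0 carry 1
  0+1+1 = 0 carry 1
  0+0+1 = 1
  1+0 = 1
  1+1 = 0 carry 1
  0+0+1 = 1
  1+1 = 0 carry 1
  0+0+1 = 1
  0+1 = 1
  1+1 = 0 carry 1
  1+0+1 = 0 carry 1
  0+1+1 = 0 carry 1
  0+0+1 = 1
  1+1 = 0 carry 1
  0+1+1 = 0 carry 1
  0+1+1 = 0 carry 1
  0+1+1 = 0 carry 1
  final carry 1

0b100001000110101100010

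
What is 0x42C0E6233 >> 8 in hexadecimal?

0x42C0E62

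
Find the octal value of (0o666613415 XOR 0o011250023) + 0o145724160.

0o1045367616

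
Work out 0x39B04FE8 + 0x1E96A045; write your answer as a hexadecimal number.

Add column by column in base 16, right to left:
  8+5 = D
  E+4 = 2 carry 1
  F+0+1 = 0 carry 1
  4+A+1 = F
  0+6 = 6
  B+9 = 4 carry 1
  9+E+1 = 8 carry 1
  3+1+1 = 5

0x5846F02D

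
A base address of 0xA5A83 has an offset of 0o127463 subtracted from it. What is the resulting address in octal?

0o2325520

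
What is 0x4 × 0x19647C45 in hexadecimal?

Multiply each base-16 digit by 4, carrying:
  5×4 = 20 → write 4 carry 1
  4×4+1 = 17 → write 1 carry 1
  C×4+1 = 49 → write 1 carry 3
  7×4+3 = 31 → write F carry 1
  4×4+1 = 17 → write 1 carry 1
  6×4+1 = 25 → write 9 carry 1
  9×4+1 = 37 → write 5 carry 2
  1×4+2 = 6 → write 6

0x6591F114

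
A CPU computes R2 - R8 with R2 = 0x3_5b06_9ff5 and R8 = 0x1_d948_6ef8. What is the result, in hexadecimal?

Subtract column by column in base 16:
  5-8 → d (borrow)
  f-f-1 → f (borrow)
  f-e-1 → 0
  9-6 → 3
  6-8 → e (borrow)
  0-4-1 → b (borrow)
  b-9-1 → 1
  5-d → 8 (borrow)
  3-1-1 → 1

0x181be30fd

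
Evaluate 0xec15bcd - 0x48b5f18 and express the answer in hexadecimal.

0xa35fcb5

Subtract column by column in base 16:
  d-8 → 5
  c-1 → b
  b-f → c (borrow)
  5-5-1 → f (borrow)
  1-b-1 → 5 (borrow)
  c-8-1 → 3
  e-4 → a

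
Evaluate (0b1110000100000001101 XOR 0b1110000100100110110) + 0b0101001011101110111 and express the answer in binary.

0b101001100010110010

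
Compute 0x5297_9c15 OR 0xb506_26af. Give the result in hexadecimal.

OR each hex digit independently (no carries):
  5|b=f, 2|5=7, 9|0=9, 7|6=7, 9|2=b, c|6=e, 1|a=b, 5|f=f

0xf797bebf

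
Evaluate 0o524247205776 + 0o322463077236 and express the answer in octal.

0o1046732305234

Add column by column in base 8, right to left:
  6+6 = 4 carry 1
  7+3+1 = 3 carry 1
  7+2+1 = 2 carry 1
  5+7+1 = 5 carry 1
  0+7+1 = 0 carry 1
  2+0+1 = 3
  7+3 = 2 carry 1
  4+6+1 = 3 carry 1
  2+4+1 = 7
  4+2 = 6
  2+2 = 4
  5+3 = 0 carry 1
  final carry 1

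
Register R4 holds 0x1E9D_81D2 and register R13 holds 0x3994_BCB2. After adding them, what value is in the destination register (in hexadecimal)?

Add column by column in base 16, right to left:
  2+2 = 4
  D+B = 8 carry 1
  1+C+1 = E
  8+B = 3 carry 1
  D+4+1 = 2 carry 1
  9+9+1 = 3 carry 1
  E+9+1 = 8 carry 1
  1+3+1 = 5

0x58323E84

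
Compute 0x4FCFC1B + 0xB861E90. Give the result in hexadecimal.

0x10831AAB

Add column by column in base 16, right to left:
  B+0 = B
  1+9 = A
  C+E = A carry 1
  F+1+1 = 1 carry 1
  C+6+1 = 3 carry 1
  F+8+1 = 8 carry 1
  4+B+1 = 0 carry 1
  final carry 1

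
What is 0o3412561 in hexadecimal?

0xE1571

Each octal digit is 3 bits: 3=011 4=100 1=001 2=010 5=101 6=110 1=001.
Group the bits into nibbles: 1110 0001 0101 0111 0001 → E1571.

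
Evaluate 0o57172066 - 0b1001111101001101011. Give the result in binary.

0o57172066 = 0b101111001111010000110110 in binary.
Subtract column by column in base 2:
  0-1 → 1 (borrow)
  1-1-1 → 1 (borrow)
  1-0-1 → 0
  0-1 → 1 (borrow)
  1-0-1 → 0
  1-1 → 0
  0-1 → 1 (borrow)
  0-0-1 → 1 (borrow)
  0-0-1 → 1 (borrow)
  0-1-1 → 0 (borrow)
  1-0-1 → 0
  0-1 → 1 (borrow)
  1-1-1 → 1 (borrow)
  1-1-1 → 1 (borrow)
  1-1-1 → 1 (borrow)
  1-1-1 → 1 (borrow)
  0-0-1 → 1 (borrow)
  0-0-1 → 1 (borrow)
  1-1-1 → 1 (borrow)
  1-0-1 → 0
  1-0 → 1
  1-0 → 1
  0-0 → 0
  1-0 → 1

0b101101111111100111001011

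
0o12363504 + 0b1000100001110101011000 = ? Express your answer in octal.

0o23002234

0b1000100001110101011000 = 0o10416530 in octal.
Add column by column in base 8, right to left:
  4+0 = 4
  0+3 = 3
  5+5 = 2 carry 1
  3+6+1 = 2 carry 1
  6+1+1 = 0 carry 1
  3+4+1 = 0 carry 1
  2+0+1 = 3
  1+1 = 2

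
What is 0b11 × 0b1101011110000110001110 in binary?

Multiply each base-2 digit by 3, carrying:
  0×3 = 0 → write 0
  1×3 = 3 → write 1 carry 1
  1×3+1 = 4 → write 0 carry 2
  1×3+2 = 5 → write 1 carry 2
  0×3+2 = 2 → write 0 carry 1
  0×3+1 = 1 → write 1
  0×3 = 0 → write 0
  1×3 = 3 → write 1 carry 1
  1×3+1 = 4 → write 0 carry 2
  0×3+2 = 2 → write 0 carry 1
  0×3+1 = 1 → write 1
  0×3 = 0 → write 0
  0×3 = 0 → write 0
  1×3 = 3 → write 1 carry 1
  1×3+1 = 4 → write 0 carry 2
  1×3+2 = 5 → write 1 carry 2
  1×3+2 = 5 → write 1 carry 2
  0×3+2 = 2 → write 0 carry 1
  1×3+1 = 4 → write 0 carry 2
  0×3+2 = 2 → write 0 carry 1
  1×3+1 = 4 → write 0 carry 2
  1×3+2 = 5 → write 1 carry 2
  remaining carry: 10

0b101000011010010010101010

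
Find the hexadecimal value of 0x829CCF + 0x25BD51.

Add column by column in base 16, right to left:
  F+1 = 0 carry 1
  C+5+1 = 2 carry 1
  C+D+1 = A carry 1
  9+B+1 = 5 carry 1
  2+5+1 = 8
  8+2 = A

0xA85A20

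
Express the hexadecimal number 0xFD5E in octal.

Expand each hex digit to 4 bits: F=1111 D=1101 5=0101 E=1110.
Group the bits in threes: 001 111 110 101 011 110 → 176536.

0o176536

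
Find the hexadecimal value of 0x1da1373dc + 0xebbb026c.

Add column by column in base 16, right to left:
  c+c = 8 carry 1
  d+6+1 = 4 carry 1
  3+2+1 = 6
  7+0 = 7
  3+b = e
  1+b = c
  a+b = 5 carry 1
  d+e+1 = c carry 1
  1+0+1 = 2

0x2c5ce7648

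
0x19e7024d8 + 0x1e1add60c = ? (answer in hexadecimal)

Add column by column in base 16, right to left:
  8+c = 4 carry 1
  d+0+1 = e
  4+6 = a
  2+d = f
  0+d = d
  7+a = 1 carry 1
  e+1+1 = 0 carry 1
  9+e+1 = 8 carry 1
  1+1+1 = 3

0x3801dfae4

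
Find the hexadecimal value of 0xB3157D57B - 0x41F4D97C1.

0x7120A3DBA

Subtract column by column in base 16:
  B-1 → A
  7-C → B (borrow)
  5-7-1 → D (borrow)
  D-9-1 → 3
  7-D → A (borrow)
  5-4-1 → 0
  1-F → 2 (borrow)
  3-1-1 → 1
  B-4 → 7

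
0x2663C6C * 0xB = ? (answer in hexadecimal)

Multiply each base-16 digit by 11, carrying:
  C×11 = 132 → write 4 carry 8
  6×11+8 = 74 → write A carry 4
  C×11+4 = 136 → write 8 carry 8
  3×11+8 = 41 → write 9 carry 2
  6×11+2 = 68 → write 4 carry 4
  6×11+4 = 70 → write 6 carry 4
  2×11+4 = 26 → write A carry 1
  remaining carry: 1

0x1A6498A4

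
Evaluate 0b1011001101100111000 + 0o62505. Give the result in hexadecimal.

0x6007D

0b1011001101100111000 = 0x59B38 in hexadecimal.
0o62505 = 0x6545 in hexadecimal.
Add column by column in base 16, right to left:
  8+5 = D
  3+4 = 7
  B+5 = 0 carry 1
  9+6+1 = 0 carry 1
  5+0+1 = 6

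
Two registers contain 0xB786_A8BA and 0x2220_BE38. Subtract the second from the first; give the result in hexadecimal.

0x9565EA82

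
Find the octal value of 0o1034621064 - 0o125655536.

0o706743326

Subtract column by column in base 8:
  4-6 → 6 (borrow)
  6-3-1 → 2
  0-5 → 3 (borrow)
  1-5-1 → 3 (borrow)
  2-5-1 → 4 (borrow)
  6-6-1 → 7 (borrow)
  4-5-1 → 6 (borrow)
  3-2-1 → 0
  0-1 → 7 (borrow)
  1-0-1 → 0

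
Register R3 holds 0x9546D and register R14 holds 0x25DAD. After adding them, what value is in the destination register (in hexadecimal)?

Add column by column in base 16, right to left:
  D+D = A carry 1
  6+A+1 = 1 carry 1
  4+D+1 = 2 carry 1
  5+5+1 = B
  9+2 = B

0xBB21A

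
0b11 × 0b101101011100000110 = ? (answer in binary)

0b10001000010100010010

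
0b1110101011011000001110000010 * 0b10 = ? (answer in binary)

Multiply each base-2 digit by 2, carrying:
  0×2 = 0 → write 0
  1×2 = 2 → write 0 carry 1
  0×2+1 = 1 → write 1
  0×2 = 0 → write 0
  0×2 = 0 → write 0
  0×2 = 0 → write 0
  0×2 = 0 → write 0
  1×2 = 2 → write 0 carry 1
  1×2+1 = 3 → write 1 carry 1
  1×2+1 = 3 → write 1 carry 1
  0×2+1 = 1 → write 1
  0×2 = 0 → write 0
  0×2 = 0 → write 0
  0×2 = 0 → write 0
  0×2 = 0 → write 0
  1×2 = 2 → write 0 carry 1
  1×2+1 = 3 → write 1 carry 1
  0×2+1 = 1 → write 1
  1×2 = 2 → write 0 carry 1
  1×2+1 = 3 → write 1 carry 1
  0×2+1 = 1 → write 1
  1×2 = 2 → write 0 carry 1
  0×2+1 = 1 → write 1
  1×2 = 2 → write 0 carry 1
  0×2+1 = 1 → write 1
  1×2 = 2 → write 0 carry 1
  1×2+1 = 3 → write 1 carry 1
  1×2+1 = 3 → write 1 carry 1
  remaining carry: 1

0b11101010110110000011100000100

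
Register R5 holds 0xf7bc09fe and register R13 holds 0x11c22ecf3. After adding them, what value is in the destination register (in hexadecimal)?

0x213def6f1

Add column by column in base 16, right to left:
  e+3 = 1 carry 1
  f+f+1 = f carry 1
  9+c+1 = 6 carry 1
  0+e+1 = f
  c+2 = e
  b+2 = d
  7+c = 3 carry 1
  f+1+1 = 1 carry 1
  0+1+1 = 2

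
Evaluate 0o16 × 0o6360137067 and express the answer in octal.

Multiply each base-8 digit by 14, carrying:
  7×14 = 98 → write 2 carry 12
  6×14+12 = 96 → write 0 carry 12
  0×14+12 = 12 → write 4 carry 1
  7×14+1 = 99 → write 3 carry 12
  3×14+12 = 54 → write 6 carry 6
  1×14+6 = 20 → write 4 carry 2
  0×14+2 = 2 → write 2
  6×14 = 84 → write 4 carry 10
  3×14+10 = 52 → write 4 carry 6
  6×14+6 = 90 → write 2 carry 11
  remaining carry: 13

0o132442463402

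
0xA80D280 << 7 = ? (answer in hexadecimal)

0x540694000

7 bits is not a whole number of base-16 digits; in binary: 1010100000001101001010000000 << 7 = 10101000000011010010100000000000000.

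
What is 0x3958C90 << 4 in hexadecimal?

0x3958C900

Shifting left by 4 bits = 1 hex digit: append 1 zero.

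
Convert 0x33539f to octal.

0o14651637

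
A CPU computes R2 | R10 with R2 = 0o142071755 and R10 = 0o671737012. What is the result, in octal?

OR each oct digit independently (no carries):
  1|6=7, 4|7=7, 2|1=3, 0|7=7, 7|3=7, 1|7=7, 7|0=7, 5|1=5, 5|2=7

0o773777757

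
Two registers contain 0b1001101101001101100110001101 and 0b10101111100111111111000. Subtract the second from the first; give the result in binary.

0b1001010111010000100110010101

Subtract column by column in base 2:
  1-0 → 1
  0-0 → 0
  1-0 → 1
  1-1 → 0
  0-1 → 1 (borrow)
  0-1-1 → 0 (borrow)
  0-1-1 → 0 (borrow)
  1-1-1 → 1 (borrow)
  1-1-1 → 1 (borrow)
  0-1-1 → 0 (borrow)
  0-1-1 → 0 (borrow)
  1-1-1 → 1 (borrow)
  1-0-1 → 0
  0-0 → 0
  1-1 → 0
  1-1 → 0
  0-1 → 1 (borrow)
  0-1-1 → 0 (borrow)
  1-1-1 → 1 (borrow)
  0-0-1 → 1 (borrow)
  1-1-1 → 1 (borrow)
  1-0-1 → 0
  0-1 → 1 (borrow)
  1-0-1 → 0
  1-0 → 1
  0-0 → 0
  0-0 → 0
  1-0 → 1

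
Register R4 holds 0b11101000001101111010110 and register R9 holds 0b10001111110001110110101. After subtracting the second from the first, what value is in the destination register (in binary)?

0b1011000011100000100001

Subtract column by column in base 2:
  0-1 → 1 (borrow)
  1-0-1 → 0
  1-1 → 0
  0-0 → 0
  1-1 → 0
  0-1 → 1 (borrow)
  1-0-1 → 0
  1-1 → 0
  1-1 → 0
  1-1 → 0
  0-0 → 0
  1-0 → 1
  1-0 → 1
  0-1 → 1 (borrow)
  0-1-1 → 0 (borrow)
  0-1-1 → 0 (borrow)
  0-1-1 → 0 (borrow)
  0-1-1 → 0 (borrow)
  1-1-1 → 1 (borrow)
  0-0-1 → 1 (borrow)
  1-0-1 → 0
  1-0 → 1
  1-1 → 0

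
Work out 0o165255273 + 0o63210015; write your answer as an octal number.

Add column by column in base 8, right to left:
  3+5 = 0 carry 1
  7+1+1 = 1 carry 1
  2+0+1 = 3
  5+0 = 5
  5+1 = 6
  2+2 = 4
  5+3 = 0 carry 1
  6+6+1 = 5 carry 1
  1+0+1 = 2

0o250465310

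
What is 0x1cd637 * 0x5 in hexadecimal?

Multiply each base-16 digit by 5, carrying:
  7×5 = 35 → write 3 carry 2
  3×5+2 = 17 → write 1 carry 1
  6×5+1 = 31 → write f carry 1
  d×5+1 = 66 → write 2 carry 4
  c×5+4 = 64 → write 0 carry 4
  1×5+4 = 9 → write 9

0x902f13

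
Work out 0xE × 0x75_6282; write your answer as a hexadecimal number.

0x66B631C

Multiply each base-16 digit by 14, carrying:
  2×14 = 28 → write C carry 1
  8×14+1 = 113 → write 1 carry 7
  2×14+7 = 35 → write 3 carry 2
  6×14+2 = 86 → write 6 carry 5
  5×14+5 = 75 → write B carry 4
  7×14+4 = 102 → write 6 carry 6
  remaining carry: 6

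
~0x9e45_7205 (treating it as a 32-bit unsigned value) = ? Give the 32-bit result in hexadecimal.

0x61ba8dfa

Each hex digit d becomes f−d:
  9→6, e→1, 4→b, 5→a, 7→8, 2→d, 0→f, 5→a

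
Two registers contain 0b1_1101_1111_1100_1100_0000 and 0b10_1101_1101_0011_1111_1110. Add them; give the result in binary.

Add column by column in base 2, right to left:
  0+0 = 0
  0+1 = 1
  0+1 = 1
  0+1 = 1
  0+1 = 1
  0+1 = 1
  1+1 = 0 carry 1
  1+1+1 = 1 carry 1
  0+1+1 = 0 carry 1
  0+1+1 = 0 carry 1
  1+0+1 = 0 carry 1
  1+0+1 = 0 carry 1
  1+1+1 = 1 carry 1
  1+0+1 = 0 carry 1
  1+1+1 = 1 carry 1
  1+1+1 = 1 carry 1
  1+1+1 = 1 carry 1
  0+0+1 = 1
  1+1 = 0 carry 1
  1+1+1 = 1 carry 1
  1+0+1 = 0 carry 1
  0+1+1 = 0 carry 1
  final carry 1

0b10010111101000010111110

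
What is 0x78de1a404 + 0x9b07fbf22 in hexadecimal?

Add column by column in base 16, right to left:
  4+2 = 6
  0+2 = 2
  4+f = 3 carry 1
  a+b+1 = 6 carry 1
  1+f+1 = 1 carry 1
  e+7+1 = 6 carry 1
  d+0+1 = e
  8+b = 3 carry 1
  7+9+1 = 1 carry 1
  final carry 1

0x113e616326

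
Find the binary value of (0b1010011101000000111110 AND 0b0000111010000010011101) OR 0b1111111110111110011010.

0b1111111110111110011110

0b1010011101000000111110 AND 0b0000111010000010011101 = 0b0000011000000000011100.
Then OR with 0b1111111110111110011010.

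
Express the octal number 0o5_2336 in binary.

Each octal digit is 3 bits: 5=101 2=010 3=011 3=011 6=110.

0b101010011011110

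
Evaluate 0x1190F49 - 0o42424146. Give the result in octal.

0x1190F49 = 0o106207511 in octal.
Subtract column by column in base 8:
  1-6 → 3 (borrow)
  1-4-1 → 4 (borrow)
  5-1-1 → 3
  7-4 → 3
  0-2 → 6 (borrow)
  2-4-1 → 5 (borrow)
  6-2-1 → 3
  0-4 → 4 (borrow)
  1-0-1 → 0

0o43563343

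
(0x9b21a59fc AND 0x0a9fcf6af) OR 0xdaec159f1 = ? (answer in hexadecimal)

0x9b21a59fc AND 0x0a9fcf6af = 0x0a01850ac.
Then OR with 0xdaec159f1.

0xdaed959fd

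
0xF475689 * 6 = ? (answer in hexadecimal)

Multiply each base-16 digit by 6, carrying:
  9×6 = 54 → write 6 carry 3
  8×6+3 = 51 → write 3 carry 3
  6×6+3 = 39 → write 7 carry 2
  5×6+2 = 32 → write 0 carry 2
  7×6+2 = 44 → write C carry 2
  4×6+2 = 26 → write A carry 1
  F×6+1 = 91 → write B carry 5
  remaining carry: 5

0x5BAC0736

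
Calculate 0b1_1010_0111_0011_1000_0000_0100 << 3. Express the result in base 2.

0b1101001110011100000000100000

Left shift by 3: append 3 zero bits.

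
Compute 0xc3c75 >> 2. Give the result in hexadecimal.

2 bits is not a whole number of base-16 digits; in binary: 11000011110001110101 >> 2 = 110000111100011101.

0x30f1d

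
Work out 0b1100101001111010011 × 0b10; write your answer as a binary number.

0b11001010011110100110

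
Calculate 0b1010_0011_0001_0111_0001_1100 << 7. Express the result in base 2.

0b1010001100010111000111000000000

Left shift by 7: append 7 zero bits.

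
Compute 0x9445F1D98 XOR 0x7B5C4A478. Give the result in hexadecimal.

XOR each hex digit independently (no carries):
  9^7=E, 4^B=F, 4^5=1, 5^C=9, F^4=B, 1^A=B, D^4=9, 9^7=E, 8^8=0

0xEF19BB9E0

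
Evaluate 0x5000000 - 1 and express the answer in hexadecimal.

The trailing 6 digits are 0, so subtracting 1 borrows through: they become F and the next digit up decrements.

0x4FFFFFF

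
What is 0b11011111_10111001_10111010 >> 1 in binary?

Right shift by 1: drop the 1 least-significant bit.

0b11011111101110011011101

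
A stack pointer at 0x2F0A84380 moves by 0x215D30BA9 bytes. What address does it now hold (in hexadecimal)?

Add column by column in base 16, right to left:
  0+9 = 9
  8+A = 2 carry 1
  3+B+1 = F
  4+0 = 4
  8+3 = B
  A+D = 7 carry 1
  0+5+1 = 6
  F+1 = 0 carry 1
  2+2+1 = 5

0x5067B4F29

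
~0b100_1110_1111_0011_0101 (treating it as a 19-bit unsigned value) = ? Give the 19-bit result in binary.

Invert each bit: 1001110111100110101 → 0110001000011001010.

0b0110001000011001010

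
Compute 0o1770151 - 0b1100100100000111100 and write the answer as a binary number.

0b11010100000101101

0o1770151 = 0b1111111000001101001 in binary.
Subtract column by column in base 2:
  1-0 → 1
  0-0 → 0
  0-1 → 1 (borrow)
  1-1-1 → 1 (borrow)
  0-1-1 → 0 (borrow)
  1-1-1 → 1 (borrow)
  1-0-1 → 0
  0-0 → 0
  0-0 → 0
  0-0 → 0
  0-0 → 0
  0-1 → 1 (borrow)
  1-0-1 → 0
  1-0 → 1
  1-1 → 0
  1-0 → 1
  1-0 → 1
  1-1 → 0
  1-1 → 0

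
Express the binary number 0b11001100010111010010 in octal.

0o3142722

Group the bits in threes: 011 001 100 010 111 010 010 → 3142722.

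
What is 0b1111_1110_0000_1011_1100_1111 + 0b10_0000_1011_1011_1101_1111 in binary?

0b1000111101100011110101110

Add column by column in base 2, right to left:
  1+1 = 0 carry 1
  1+1+1 = 1 carry 1
  1+1+1 = 1 carry 1
  1+1+1 = 1 carry 1
  0+1+1 = 0 carry 1
  0+0+1 = 1
  1+1 = 0 carry 1
  1+1+1 = 1 carry 1
  1+1+1 = 1 carry 1
  1+1+1 = 1 carry 1
  0+0+1 = 1
  1+1 = 0 carry 1
  0+1+1 = 0 carry 1
  0+1+1 = 0 carry 1
  0+0+1 = 1
  0+1 = 1
  0+0 = 0
  1+0 = 1
  1+0 = 1
  1+0 = 1
  1+0 = 1
  1+1 = 0 carry 1
  1+0+1 = 0 carry 1
  1+0+1 = 0 carry 1
  final carry 1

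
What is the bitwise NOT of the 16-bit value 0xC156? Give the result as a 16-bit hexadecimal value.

0x3EA9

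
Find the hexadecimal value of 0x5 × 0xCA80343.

0x3F48104F

Multiply each base-16 digit by 5, carrying:
  3×5 = 15 → write F
  4×5 = 20 → write 4 carry 1
  3×5+1 = 16 → write 0 carry 1
  0×5+1 = 1 → write 1
  8×5 = 40 → write 8 carry 2
  A×5+2 = 52 → write 4 carry 3
  C×5+3 = 63 → write F carry 3
  remaining carry: 3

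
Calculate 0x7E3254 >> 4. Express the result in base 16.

Shifting right by 4 bits = 1 hex digit: drop the last 1.

0x7E325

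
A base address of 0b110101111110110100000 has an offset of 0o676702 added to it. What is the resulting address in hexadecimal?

0x1e7b62

0b110101111110110100000 = 0x1afda0 in hexadecimal.
0o676702 = 0x37dc2 in hexadecimal.
Add column by column in base 16, right to left:
  0+2 = 2
  a+c = 6 carry 1
  d+d+1 = b carry 1
  f+7+1 = 7 carry 1
  a+3+1 = e
  1+0 = 1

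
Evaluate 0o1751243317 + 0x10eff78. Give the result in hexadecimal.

0x10b44647

0o1751243317 = 0xfa546cf in hexadecimal.
Add column by column in base 16, right to left:
  f+8 = 7 carry 1
  c+7+1 = 4 carry 1
  6+f+1 = 6 carry 1
  4+f+1 = 4 carry 1
  5+e+1 = 4 carry 1
  a+0+1 = b
  f+1 = 0 carry 1
  final carry 1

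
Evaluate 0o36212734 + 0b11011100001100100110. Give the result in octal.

0o41554402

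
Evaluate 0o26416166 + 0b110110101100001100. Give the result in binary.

0b10111011000011110000010

0o26416166 = 0b10110100001110001110110 in binary.
Add column by column in base 2, right to left:
  0+0 = 0
  1+0 = 1
  1+1 = 0 carry 1
  0+1+1 = 0 carry 1
  1+0+1 = 0 carry 1
  1+0+1 = 0 carry 1
  1+0+1 = 0 carry 1
  0+0+1 = 1
  0+1 = 1
  0+1 = 1
  1+0 = 1
  1+1 = 0 carry 1
  1+0+1 = 0 carry 1
  0+1+1 = 0 carry 1
  0+1+1 = 0 carry 1
  0+0+1 = 1
  0+1 = 1
  1+1 = 0 carry 1
  0+0+1 = 1
  1+0 = 1
  1+0 = 1
  0+0 = 0
  1+0 = 1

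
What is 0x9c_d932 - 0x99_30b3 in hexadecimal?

Subtract column by column in base 16:
  2-3 → f (borrow)
  3-b-1 → 7 (borrow)
  9-0-1 → 8
  d-3 → a
  c-9 → 3
  9-9 → 0

0x3a87f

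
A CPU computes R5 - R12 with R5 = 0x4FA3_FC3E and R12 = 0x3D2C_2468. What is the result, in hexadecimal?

Subtract column by column in base 16:
  E-8 → 6
  3-6 → D (borrow)
  C-4-1 → 7
  F-2 → D
  3-C → 7 (borrow)
  A-2-1 → 7
  F-D → 2
  4-3 → 1

0x1277D7D6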